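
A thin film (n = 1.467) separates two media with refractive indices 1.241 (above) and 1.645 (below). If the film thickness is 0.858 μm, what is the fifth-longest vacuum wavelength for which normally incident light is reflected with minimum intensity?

At the upper boundary (n = 1.241 to n = 1.467) the reflected ray undergoes a half-wave phase shift.
At the lower boundary (n = 1.467 to n = 1.645) the reflected ray undergoes a half-wave phase shift.
Net: no relative phase inversion (both shifts match).
For dark reflection here: 2 n t = (m + ½) λ.
λ = 2 n t / (m + ½). The fifth-longest wavelength is m = 4: λ = 2 × 1.467 × 858 / 4.50 = 559 nm.

559 nm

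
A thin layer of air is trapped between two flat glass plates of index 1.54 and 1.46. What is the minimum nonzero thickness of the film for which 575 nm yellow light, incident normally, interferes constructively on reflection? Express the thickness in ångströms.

Top surface (1.54 → 1.0): reflection off a lower-index medium gives no phase shift.
At the lower boundary (n = 1.0 to n = 1.46) the reflected ray undergoes a half-wave phase shift.
The two reflections differ by half a wavelength.
So the condition for constructive reflection is 2 n t = (m + ½) λ.
Minimum at m = 0: t = λ / (4 n) = 575 / (4 × 1.0) = 144 nm.

1438 Å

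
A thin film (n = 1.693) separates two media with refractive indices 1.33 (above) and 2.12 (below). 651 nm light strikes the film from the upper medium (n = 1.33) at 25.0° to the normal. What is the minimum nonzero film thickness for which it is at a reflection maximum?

At the upper boundary (n = 1.33 to n = 1.693) the reflected ray undergoes a half-wave phase shift.
At the lower boundary (n = 1.693 to n = 2.12) the reflected ray undergoes a half-wave phase shift.
Zero or two π shifts → no net half-wave offset.
With no net inversion, constructive interference in reflection requires 2 n t cos θ_r = m λ.
Snell's law: 1.33 sin 25.0° = 1.693 sin θ_r → sin θ_r = 0.332, cos θ_r = 0.943.
Minimum nonzero at m = 1: t = λ / (2 n cos θ_r) = 651 / (2 × 1.693 × 0.943) = 204 nm.

204 nm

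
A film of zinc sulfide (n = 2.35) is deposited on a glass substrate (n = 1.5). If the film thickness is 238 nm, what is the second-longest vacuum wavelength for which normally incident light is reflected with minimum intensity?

Top surface (1.0 → 2.35): reflection off a higher-index medium gives a half-wave phase shift.
Ray reflecting at the bottom interface goes from n = 2.35 toward n = 1.5: no phase shift.
The two reflections differ by half a wavelength.
For dark reflection here: 2 n t = m λ.
λ = 2 n t / m. The second-longest wavelength is m = 2: λ = 2 × 2.35 × 238 / 2.00 = 559 nm.

559 nm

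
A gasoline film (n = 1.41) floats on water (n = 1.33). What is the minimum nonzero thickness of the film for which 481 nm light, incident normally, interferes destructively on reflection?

171 nm

Top surface (1.0 → 1.41): reflection off a higher-index medium gives a half-wave phase shift.
At the lower boundary (n = 1.41 to n = 1.33) the reflected ray undergoes no phase shift.
The two reflections differ by half a wavelength.
So the condition for destructive reflection is 2 n t = m λ.
Minimum nonzero at m = 1: t = λ / (2 n) = 481 / (2 × 1.41) = 171 nm.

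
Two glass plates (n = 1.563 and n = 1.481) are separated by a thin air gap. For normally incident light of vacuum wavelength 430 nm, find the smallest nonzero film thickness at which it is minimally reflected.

215 nm

Ray reflecting at the top interface goes from n = 1.563 toward n = 1.0: no phase shift.
Bottom surface (1.0 → 1.481): reflection off a higher-index medium gives a half-wave phase shift.
The two reflections differ by half a wavelength.
So the condition for destructive reflection is 2 n t = m λ.
Minimum nonzero at m = 1: t = λ / (2 n) = 430 / (2 × 1.0) = 215 nm.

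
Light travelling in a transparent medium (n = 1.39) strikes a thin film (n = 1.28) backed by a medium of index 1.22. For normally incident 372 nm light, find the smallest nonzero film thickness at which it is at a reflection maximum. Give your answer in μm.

0.145 μm

At the upper boundary (n = 1.39 to n = 1.28) the reflected ray undergoes no phase shift.
Bottom surface (1.28 → 1.22): reflection off a lower-index medium gives no phase shift.
Net: no relative phase inversion (both shifts match).
For maximum reflection here: 2 n t = m λ.
Minimum nonzero at m = 1: t = λ / (2 n) = 372 / (2 × 1.28) = 145 nm.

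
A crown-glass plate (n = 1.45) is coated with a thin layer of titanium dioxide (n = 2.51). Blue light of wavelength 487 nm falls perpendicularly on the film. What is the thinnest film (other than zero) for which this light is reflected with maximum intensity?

48.5 nm

At the upper boundary (n = 1.0 to n = 2.51) the reflected ray undergoes a half-wave phase shift.
At the lower boundary (n = 2.51 to n = 1.45) the reflected ray undergoes no phase shift.
Exactly one π shift → a net half-wave offset.
For maximum reflection here: 2 n t = (m + ½) λ.
Minimum at m = 0: t = λ / (4 n) = 487 / (4 × 2.51) = 48.5 nm.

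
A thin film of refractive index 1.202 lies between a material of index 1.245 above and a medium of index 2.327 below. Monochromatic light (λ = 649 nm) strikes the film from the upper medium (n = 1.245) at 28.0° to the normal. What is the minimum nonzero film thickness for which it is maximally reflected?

154 nm

Ray reflecting at the top interface goes from n = 1.245 toward n = 1.202: no phase shift.
Ray reflecting at the bottom interface goes from n = 1.202 toward n = 2.327: a half-wave phase shift.
Net: one phase inversion between the two reflected rays.
With one net inversion, constructive interference in reflection requires 2 n t cos θ_r = (m + ½) λ.
Snell's law: 1.245 sin 28.0° = 1.202 sin θ_r → sin θ_r = 0.486, cos θ_r = 0.874.
Minimum at m = 0: t = λ / (4 n cos θ_r) = 649 / (4 × 1.202 × 0.874) = 154 nm.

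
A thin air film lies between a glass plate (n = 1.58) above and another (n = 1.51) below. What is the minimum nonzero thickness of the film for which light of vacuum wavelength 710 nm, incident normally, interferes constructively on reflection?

Ray reflecting at the top interface goes from n = 1.58 toward n = 1.0: no phase shift.
At the lower boundary (n = 1.0 to n = 1.51) the reflected ray undergoes a half-wave phase shift.
Exactly one π shift → a net half-wave offset.
With one net inversion, constructive interference in reflection requires 2 n t = (m + ½) λ.
Minimum at m = 0: t = λ / (4 n) = 710 / (4 × 1.0) = 178 nm.

178 nm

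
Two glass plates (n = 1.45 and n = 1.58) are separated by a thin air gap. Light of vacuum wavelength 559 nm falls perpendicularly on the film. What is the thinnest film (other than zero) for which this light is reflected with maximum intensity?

140 nm

Top surface (1.45 → 1.0): reflection off a lower-index medium gives no phase shift.
Bottom surface (1.0 → 1.58): reflection off a higher-index medium gives a half-wave phase shift.
Exactly one π shift → a net half-wave offset.
With one net inversion, constructive interference in reflection requires 2 n t = (m + ½) λ.
Minimum at m = 0: t = λ / (4 n) = 559 / (4 × 1.0) = 140 nm.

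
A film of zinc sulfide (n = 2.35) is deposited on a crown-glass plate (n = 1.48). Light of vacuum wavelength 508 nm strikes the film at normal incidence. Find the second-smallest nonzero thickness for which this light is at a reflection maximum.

162 nm

Top surface (1.0 → 2.35): reflection off a higher-index medium gives a half-wave phase shift.
Bottom surface (2.35 → 1.48): reflection off a lower-index medium gives no phase shift.
Exactly one π shift → a net half-wave offset.
For strong reflection here: 2 n t = (m + ½) λ.
The second-smallest nonzero thickness corresponds to m = 1: t = (m + ½) λ / (2 n) = 1.50 × 508 / (2 × 2.35) = 162 nm.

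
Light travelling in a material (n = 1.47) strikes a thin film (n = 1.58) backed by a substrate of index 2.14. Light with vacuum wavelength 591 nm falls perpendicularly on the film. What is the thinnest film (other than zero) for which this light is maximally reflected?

187 nm

Top surface (1.47 → 1.58): reflection off a higher-index medium gives a half-wave phase shift.
At the lower boundary (n = 1.58 to n = 2.14) the reflected ray undergoes a half-wave phase shift.
Net: no relative phase inversion (both shifts match).
For bright reflection here: 2 n t = m λ.
Minimum nonzero at m = 1: t = λ / (2 n) = 591 / (2 × 1.58) = 187 nm.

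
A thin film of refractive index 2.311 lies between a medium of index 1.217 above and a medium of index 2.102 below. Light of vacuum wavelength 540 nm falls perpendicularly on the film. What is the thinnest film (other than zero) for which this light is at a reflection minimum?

Top surface (1.217 → 2.311): reflection off a higher-index medium gives a half-wave phase shift.
At the lower boundary (n = 2.311 to n = 2.102) the reflected ray undergoes no phase shift.
Exactly one π shift → a net half-wave offset.
For dark reflection here: 2 n t = m λ.
Minimum nonzero at m = 1: t = λ / (2 n) = 540 / (2 × 2.311) = 117 nm.

117 nm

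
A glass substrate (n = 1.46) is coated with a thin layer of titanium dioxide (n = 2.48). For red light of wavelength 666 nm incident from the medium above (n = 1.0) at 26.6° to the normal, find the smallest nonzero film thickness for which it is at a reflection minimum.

137 nm

Top surface (1.0 → 2.48): reflection off a higher-index medium gives a half-wave phase shift.
At the lower boundary (n = 2.48 to n = 1.46) the reflected ray undergoes no phase shift.
Net: one phase inversion between the two reflected rays.
So the condition for destructive reflection is 2 n t cos θ_r = m λ.
Snell's law: 1.0 sin 26.6° = 2.48 sin θ_r → sin θ_r = 0.181, cos θ_r = 0.984.
Minimum nonzero at m = 1: t = λ / (2 n cos θ_r) = 666 / (2 × 2.48 × 0.984) = 137 nm.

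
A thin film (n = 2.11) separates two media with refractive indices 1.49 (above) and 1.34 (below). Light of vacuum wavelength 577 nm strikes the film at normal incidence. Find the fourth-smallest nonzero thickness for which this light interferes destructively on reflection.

547 nm

Ray reflecting at the top interface goes from n = 1.49 toward n = 2.11: a half-wave phase shift.
At the lower boundary (n = 2.11 to n = 1.34) the reflected ray undergoes no phase shift.
The two reflections differ by half a wavelength.
So the condition for destructive reflection is 2 n t = m λ.
The fourth-smallest nonzero thickness corresponds to m = 4: t = m λ / (2 n) = 4.00 × 577 / (2 × 2.11) = 547 nm.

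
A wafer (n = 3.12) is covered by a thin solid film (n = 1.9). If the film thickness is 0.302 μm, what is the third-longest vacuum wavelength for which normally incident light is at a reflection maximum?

383 nm

Ray reflecting at the top interface goes from n = 1.0 toward n = 1.9: a half-wave phase shift.
Ray reflecting at the bottom interface goes from n = 1.9 toward n = 3.12: a half-wave phase shift.
Zero or two π shifts → no net half-wave offset.
So the condition for constructive reflection is 2 n t = m λ.
λ = 2 n t / m. The third-longest wavelength is m = 3: λ = 2 × 1.9 × 302 / 3.00 = 383 nm.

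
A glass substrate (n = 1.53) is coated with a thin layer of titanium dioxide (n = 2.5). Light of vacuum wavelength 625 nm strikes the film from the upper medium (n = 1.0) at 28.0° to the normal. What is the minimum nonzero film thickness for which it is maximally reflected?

Top surface (1.0 → 2.5): reflection off a higher-index medium gives a half-wave phase shift.
Ray reflecting at the bottom interface goes from n = 2.5 toward n = 1.53: no phase shift.
The two reflections differ by half a wavelength.
For bright reflection here: 2 n t cos θ_r = (m + ½) λ.
Snell's law: 1.0 sin 28.0° = 2.5 sin θ_r → sin θ_r = 0.188, cos θ_r = 0.982.
Minimum at m = 0: t = λ / (4 n cos θ_r) = 625 / (4 × 2.5 × 0.982) = 63.6 nm.

63.6 nm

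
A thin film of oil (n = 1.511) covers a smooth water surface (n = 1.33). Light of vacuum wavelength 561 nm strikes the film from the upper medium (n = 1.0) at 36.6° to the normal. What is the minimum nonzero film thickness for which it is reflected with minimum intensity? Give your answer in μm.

0.202 μm

Top surface (1.0 → 1.511): reflection off a higher-index medium gives a half-wave phase shift.
Ray reflecting at the bottom interface goes from n = 1.511 toward n = 1.33: no phase shift.
Net: one phase inversion between the two reflected rays.
With one net inversion, destructive interference in reflection requires 2 n t cos θ_r = m λ.
Snell's law: 1.0 sin 36.6° = 1.511 sin θ_r → sin θ_r = 0.395, cos θ_r = 0.919.
Minimum nonzero at m = 1: t = λ / (2 n cos θ_r) = 561 / (2 × 1.511 × 0.919) = 202 nm.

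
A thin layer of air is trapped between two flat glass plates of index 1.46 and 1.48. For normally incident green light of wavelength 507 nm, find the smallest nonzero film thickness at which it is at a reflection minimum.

254 nm

Top surface (1.46 → 1.0): reflection off a lower-index medium gives no phase shift.
Bottom surface (1.0 → 1.48): reflection off a higher-index medium gives a half-wave phase shift.
Net: one phase inversion between the two reflected rays.
So the condition for destructive reflection is 2 n t = m λ.
Minimum nonzero at m = 1: t = λ / (2 n) = 507 / (2 × 1.0) = 254 nm.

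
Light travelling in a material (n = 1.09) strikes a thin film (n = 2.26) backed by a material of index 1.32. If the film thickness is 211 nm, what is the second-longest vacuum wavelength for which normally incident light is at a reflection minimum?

477 nm

Top surface (1.09 → 2.26): reflection off a higher-index medium gives a half-wave phase shift.
At the lower boundary (n = 2.26 to n = 1.32) the reflected ray undergoes no phase shift.
Exactly one π shift → a net half-wave offset.
With one net inversion, destructive interference in reflection requires 2 n t = m λ.
λ = 2 n t / m. The second-longest wavelength is m = 2: λ = 2 × 2.26 × 211 / 2.00 = 477 nm.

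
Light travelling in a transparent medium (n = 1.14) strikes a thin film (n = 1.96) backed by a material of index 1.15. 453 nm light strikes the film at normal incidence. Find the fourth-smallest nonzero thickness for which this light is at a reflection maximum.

404 nm

At the upper boundary (n = 1.14 to n = 1.96) the reflected ray undergoes a half-wave phase shift.
At the lower boundary (n = 1.96 to n = 1.15) the reflected ray undergoes no phase shift.
Net: one phase inversion between the two reflected rays.
So the condition for constructive reflection is 2 n t = (m + ½) λ.
The fourth-smallest nonzero thickness corresponds to m = 3: t = (m + ½) λ / (2 n) = 3.50 × 453 / (2 × 1.96) = 404 nm.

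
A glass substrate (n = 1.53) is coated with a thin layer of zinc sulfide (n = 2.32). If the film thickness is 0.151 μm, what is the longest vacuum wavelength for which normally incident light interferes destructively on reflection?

Top surface (1.0 → 2.32): reflection off a higher-index medium gives a half-wave phase shift.
Ray reflecting at the bottom interface goes from n = 2.32 toward n = 1.53: no phase shift.
Exactly one π shift → a net half-wave offset.
For minimum reflection here: 2 n t = m λ.
λ = 2 n t / m. The longest wavelength is m = 1: λ = 2 × 2.32 × 151 / 1.00 = 701 nm.

701 nm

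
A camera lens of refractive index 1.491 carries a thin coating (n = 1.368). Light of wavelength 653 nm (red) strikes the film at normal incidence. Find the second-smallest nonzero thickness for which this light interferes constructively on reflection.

Ray reflecting at the top interface goes from n = 1.0 toward n = 1.368: a half-wave phase shift.
Ray reflecting at the bottom interface goes from n = 1.368 toward n = 1.491: a half-wave phase shift.
Zero or two π shifts → no net half-wave offset.
For bright reflection here: 2 n t = m λ.
The second-smallest nonzero thickness corresponds to m = 2: t = m λ / (2 n) = 2.00 × 653 / (2 × 1.368) = 477 nm.

477 nm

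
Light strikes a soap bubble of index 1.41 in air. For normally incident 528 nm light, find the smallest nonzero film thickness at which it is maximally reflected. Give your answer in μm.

Ray reflecting at the top interface goes from n = 1.0 toward n = 1.41: a half-wave phase shift.
At the lower boundary (n = 1.41 to n = 1.0) the reflected ray undergoes no phase shift.
Exactly one π shift → a net half-wave offset.
For bright reflection here: 2 n t = (m + ½) λ.
Minimum at m = 0: t = λ / (4 n) = 528 / (4 × 1.41) = 93.6 nm.

0.0936 μm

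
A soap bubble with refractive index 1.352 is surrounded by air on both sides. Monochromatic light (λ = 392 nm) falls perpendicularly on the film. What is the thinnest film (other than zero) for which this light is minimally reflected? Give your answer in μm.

At the upper boundary (n = 1.0 to n = 1.352) the reflected ray undergoes a half-wave phase shift.
Bottom surface (1.352 → 1.0): reflection off a lower-index medium gives no phase shift.
The two reflections differ by half a wavelength.
For dark reflection here: 2 n t = m λ.
Minimum nonzero at m = 1: t = λ / (2 n) = 392 / (2 × 1.352) = 145 nm.

0.145 μm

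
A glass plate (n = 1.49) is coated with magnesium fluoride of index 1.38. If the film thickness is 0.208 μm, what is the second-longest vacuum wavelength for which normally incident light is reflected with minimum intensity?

383 nm

Top surface (1.0 → 1.38): reflection off a higher-index medium gives a half-wave phase shift.
Ray reflecting at the bottom interface goes from n = 1.38 toward n = 1.49: a half-wave phase shift.
The two reflections carry the same phase change, so no net offset.
With no net inversion, destructive interference in reflection requires 2 n t = (m + ½) λ.
λ = 2 n t / (m + ½). The second-longest wavelength is m = 1: λ = 2 × 1.38 × 208 / 1.50 = 383 nm.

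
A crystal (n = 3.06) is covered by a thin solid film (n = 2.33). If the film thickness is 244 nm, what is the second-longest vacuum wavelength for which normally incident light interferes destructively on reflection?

758 nm

Top surface (1.0 → 2.33): reflection off a higher-index medium gives a half-wave phase shift.
Bottom surface (2.33 → 3.06): reflection off a higher-index medium gives a half-wave phase shift.
The two reflections carry the same phase change, so no net offset.
With no net inversion, destructive interference in reflection requires 2 n t = (m + ½) λ.
λ = 2 n t / (m + ½). The second-longest wavelength is m = 1: λ = 2 × 2.33 × 244 / 1.50 = 758 nm.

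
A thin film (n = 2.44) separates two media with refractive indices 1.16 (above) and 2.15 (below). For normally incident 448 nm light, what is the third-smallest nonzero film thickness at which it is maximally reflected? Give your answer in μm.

0.230 μm

At the upper boundary (n = 1.16 to n = 2.44) the reflected ray undergoes a half-wave phase shift.
Ray reflecting at the bottom interface goes from n = 2.44 toward n = 2.15: no phase shift.
Exactly one π shift → a net half-wave offset.
So the condition for constructive reflection is 2 n t = (m + ½) λ.
The third-smallest nonzero thickness corresponds to m = 2: t = (m + ½) λ / (2 n) = 2.50 × 448 / (2 × 2.44) = 230 nm.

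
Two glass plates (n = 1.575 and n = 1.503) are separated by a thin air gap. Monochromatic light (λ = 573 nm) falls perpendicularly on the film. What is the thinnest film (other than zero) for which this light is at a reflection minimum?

Ray reflecting at the top interface goes from n = 1.575 toward n = 1.0: no phase shift.
Ray reflecting at the bottom interface goes from n = 1.0 toward n = 1.503: a half-wave phase shift.
The two reflections differ by half a wavelength.
With one net inversion, destructive interference in reflection requires 2 n t = m λ.
Minimum nonzero at m = 1: t = λ / (2 n) = 573 / (2 × 1.0) = 287 nm.

287 nm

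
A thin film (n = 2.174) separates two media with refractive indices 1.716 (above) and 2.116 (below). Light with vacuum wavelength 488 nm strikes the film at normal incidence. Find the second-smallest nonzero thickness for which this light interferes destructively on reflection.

At the upper boundary (n = 1.716 to n = 2.174) the reflected ray undergoes a half-wave phase shift.
At the lower boundary (n = 2.174 to n = 2.116) the reflected ray undergoes no phase shift.
The two reflections differ by half a wavelength.
For dark reflection here: 2 n t = m λ.
The second-smallest nonzero thickness corresponds to m = 2: t = m λ / (2 n) = 2.00 × 488 / (2 × 2.174) = 224 nm.

224 nm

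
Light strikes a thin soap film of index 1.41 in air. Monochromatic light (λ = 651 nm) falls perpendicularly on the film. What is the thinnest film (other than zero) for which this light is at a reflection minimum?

At the upper boundary (n = 1.0 to n = 1.41) the reflected ray undergoes a half-wave phase shift.
At the lower boundary (n = 1.41 to n = 1.0) the reflected ray undergoes no phase shift.
The two reflections differ by half a wavelength.
So the condition for destructive reflection is 2 n t = m λ.
Minimum nonzero at m = 1: t = λ / (2 n) = 651 / (2 × 1.41) = 231 nm.

231 nm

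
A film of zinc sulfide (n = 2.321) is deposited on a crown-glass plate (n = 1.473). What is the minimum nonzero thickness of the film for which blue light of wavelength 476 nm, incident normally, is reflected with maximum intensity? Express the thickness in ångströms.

Ray reflecting at the top interface goes from n = 1.0 toward n = 2.321: a half-wave phase shift.
At the lower boundary (n = 2.321 to n = 1.473) the reflected ray undergoes no phase shift.
The two reflections differ by half a wavelength.
With one net inversion, constructive interference in reflection requires 2 n t = (m + ½) λ.
Minimum at m = 0: t = λ / (4 n) = 476 / (4 × 2.321) = 51.3 nm.

513 Å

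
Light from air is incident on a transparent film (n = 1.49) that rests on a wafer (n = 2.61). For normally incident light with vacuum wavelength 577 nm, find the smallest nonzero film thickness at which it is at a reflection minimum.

At the upper boundary (n = 1.0 to n = 1.49) the reflected ray undergoes a half-wave phase shift.
At the lower boundary (n = 1.49 to n = 2.61) the reflected ray undergoes a half-wave phase shift.
The two reflections carry the same phase change, so no net offset.
With no net inversion, destructive interference in reflection requires 2 n t = (m + ½) λ.
Minimum at m = 0: t = λ / (4 n) = 577 / (4 × 1.49) = 96.8 nm.

96.8 nm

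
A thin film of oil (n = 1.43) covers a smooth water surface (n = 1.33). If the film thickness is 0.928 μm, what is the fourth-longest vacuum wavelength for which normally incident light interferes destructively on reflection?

Top surface (1.0 → 1.43): reflection off a higher-index medium gives a half-wave phase shift.
At the lower boundary (n = 1.43 to n = 1.33) the reflected ray undergoes no phase shift.
Net: one phase inversion between the two reflected rays.
So the condition for destructive reflection is 2 n t = m λ.
λ = 2 n t / m. The fourth-longest wavelength is m = 4: λ = 2 × 1.43 × 928 / 4.00 = 664 nm.

664 nm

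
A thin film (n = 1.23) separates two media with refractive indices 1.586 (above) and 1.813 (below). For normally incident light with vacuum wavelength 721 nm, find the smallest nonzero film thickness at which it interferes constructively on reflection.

147 nm

Top surface (1.586 → 1.23): reflection off a lower-index medium gives no phase shift.
Ray reflecting at the bottom interface goes from n = 1.23 toward n = 1.813: a half-wave phase shift.
Exactly one π shift → a net half-wave offset.
So the condition for constructive reflection is 2 n t = (m + ½) λ.
Minimum at m = 0: t = λ / (4 n) = 721 / (4 × 1.23) = 147 nm.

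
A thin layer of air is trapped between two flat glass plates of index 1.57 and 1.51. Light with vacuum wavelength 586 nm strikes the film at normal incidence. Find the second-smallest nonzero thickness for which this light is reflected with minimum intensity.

586 nm

Ray reflecting at the top interface goes from n = 1.57 toward n = 1.0: no phase shift.
Bottom surface (1.0 → 1.51): reflection off a higher-index medium gives a half-wave phase shift.
Exactly one π shift → a net half-wave offset.
With one net inversion, destructive interference in reflection requires 2 n t = m λ.
The second-smallest nonzero thickness corresponds to m = 2: t = m λ / (2 n) = 2.00 × 586 / (2 × 1.0) = 586 nm.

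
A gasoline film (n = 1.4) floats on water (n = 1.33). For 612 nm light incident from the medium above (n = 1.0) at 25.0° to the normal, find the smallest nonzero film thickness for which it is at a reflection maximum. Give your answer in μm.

0.115 μm

At the upper boundary (n = 1.0 to n = 1.4) the reflected ray undergoes a half-wave phase shift.
At the lower boundary (n = 1.4 to n = 1.33) the reflected ray undergoes no phase shift.
Exactly one π shift → a net half-wave offset.
With one net inversion, constructive interference in reflection requires 2 n t cos θ_r = (m + ½) λ.
Snell's law: 1.0 sin 25.0° = 1.4 sin θ_r → sin θ_r = 0.302, cos θ_r = 0.953.
Minimum at m = 0: t = λ / (4 n cos θ_r) = 612 / (4 × 1.4 × 0.953) = 115 nm.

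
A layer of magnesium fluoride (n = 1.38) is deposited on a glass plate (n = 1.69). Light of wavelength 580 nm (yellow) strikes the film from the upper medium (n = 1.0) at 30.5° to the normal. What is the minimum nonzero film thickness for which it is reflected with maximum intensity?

At the upper boundary (n = 1.0 to n = 1.38) the reflected ray undergoes a half-wave phase shift.
Bottom surface (1.38 → 1.69): reflection off a higher-index medium gives a half-wave phase shift.
Net: no relative phase inversion (both shifts match).
With no net inversion, constructive interference in reflection requires 2 n t cos θ_r = m λ.
Snell's law: 1.0 sin 30.5° = 1.38 sin θ_r → sin θ_r = 0.368, cos θ_r = 0.930.
Minimum nonzero at m = 1: t = λ / (2 n cos θ_r) = 580 / (2 × 1.38 × 0.930) = 226 nm.

226 nm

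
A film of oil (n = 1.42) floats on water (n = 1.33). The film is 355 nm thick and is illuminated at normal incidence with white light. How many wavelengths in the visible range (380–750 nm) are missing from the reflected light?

1

Top surface (1.0 → 1.42): reflection off a higher-index medium gives a half-wave phase shift.
Ray reflecting at the bottom interface goes from n = 1.42 toward n = 1.33: no phase shift.
Exactly one π shift → a net half-wave offset.
So the condition for destructive reflection is 2 n t = m λ.
λ = 2 n t / m = 1008 / m nm.
m=1: 1008 nm (IR); m=2: 504 nm (visible); m=3: 336 nm (UV).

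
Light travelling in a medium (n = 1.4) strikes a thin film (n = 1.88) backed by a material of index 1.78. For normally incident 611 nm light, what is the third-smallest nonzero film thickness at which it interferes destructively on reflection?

488 nm

Top surface (1.4 → 1.88): reflection off a higher-index medium gives a half-wave phase shift.
At the lower boundary (n = 1.88 to n = 1.78) the reflected ray undergoes no phase shift.
The two reflections differ by half a wavelength.
For weak reflection here: 2 n t = m λ.
The third-smallest nonzero thickness corresponds to m = 3: t = m λ / (2 n) = 3.00 × 611 / (2 × 1.88) = 488 nm.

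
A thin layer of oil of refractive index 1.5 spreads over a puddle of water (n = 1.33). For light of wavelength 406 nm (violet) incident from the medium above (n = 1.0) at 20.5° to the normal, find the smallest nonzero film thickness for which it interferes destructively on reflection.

139 nm

Top surface (1.0 → 1.5): reflection off a higher-index medium gives a half-wave phase shift.
Ray reflecting at the bottom interface goes from n = 1.5 toward n = 1.33: no phase shift.
Net: one phase inversion between the two reflected rays.
With one net inversion, destructive interference in reflection requires 2 n t cos θ_r = m λ.
Snell's law: 1.0 sin 20.5° = 1.5 sin θ_r → sin θ_r = 0.233, cos θ_r = 0.972.
Minimum nonzero at m = 1: t = λ / (2 n cos θ_r) = 406 / (2 × 1.5 × 0.972) = 139 nm.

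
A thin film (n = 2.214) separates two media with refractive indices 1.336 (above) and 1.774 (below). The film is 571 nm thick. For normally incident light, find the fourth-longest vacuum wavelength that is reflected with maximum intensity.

722 nm

Top surface (1.336 → 2.214): reflection off a higher-index medium gives a half-wave phase shift.
Bottom surface (2.214 → 1.774): reflection off a lower-index medium gives no phase shift.
Net: one phase inversion between the two reflected rays.
With one net inversion, constructive interference in reflection requires 2 n t = (m + ½) λ.
λ = 2 n t / (m + ½). The fourth-longest wavelength is m = 3: λ = 2 × 2.214 × 571 / 3.50 = 722 nm.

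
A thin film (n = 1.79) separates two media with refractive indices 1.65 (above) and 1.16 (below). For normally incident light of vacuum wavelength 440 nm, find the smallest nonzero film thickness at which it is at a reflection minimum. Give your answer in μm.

Ray reflecting at the top interface goes from n = 1.65 toward n = 1.79: a half-wave phase shift.
Bottom surface (1.79 → 1.16): reflection off a lower-index medium gives no phase shift.
Net: one phase inversion between the two reflected rays.
For weak reflection here: 2 n t = m λ.
Minimum nonzero at m = 1: t = λ / (2 n) = 440 / (2 × 1.79) = 123 nm.

0.123 μm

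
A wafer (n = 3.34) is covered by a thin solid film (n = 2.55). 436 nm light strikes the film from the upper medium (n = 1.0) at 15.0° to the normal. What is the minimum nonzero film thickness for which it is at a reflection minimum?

43.0 nm

Ray reflecting at the top interface goes from n = 1.0 toward n = 2.55: a half-wave phase shift.
Ray reflecting at the bottom interface goes from n = 2.55 toward n = 3.34: a half-wave phase shift.
The two reflections carry the same phase change, so no net offset.
With no net inversion, destructive interference in reflection requires 2 n t cos θ_r = (m + ½) λ.
Snell's law: 1.0 sin 15.0° = 2.55 sin θ_r → sin θ_r = 0.101, cos θ_r = 0.995.
Minimum at m = 0: t = λ / (4 n cos θ_r) = 436 / (4 × 2.55 × 0.995) = 43.0 nm.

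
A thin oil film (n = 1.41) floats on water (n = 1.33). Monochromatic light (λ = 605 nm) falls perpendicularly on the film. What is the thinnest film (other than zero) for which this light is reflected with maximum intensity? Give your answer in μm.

Top surface (1.0 → 1.41): reflection off a higher-index medium gives a half-wave phase shift.
At the lower boundary (n = 1.41 to n = 1.33) the reflected ray undergoes no phase shift.
The two reflections differ by half a wavelength.
So the condition for constructive reflection is 2 n t = (m + ½) λ.
Minimum at m = 0: t = λ / (4 n) = 605 / (4 × 1.41) = 107 nm.

0.107 μm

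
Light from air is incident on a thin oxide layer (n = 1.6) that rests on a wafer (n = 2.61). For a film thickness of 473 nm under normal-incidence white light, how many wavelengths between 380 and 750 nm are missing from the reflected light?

2

Top surface (1.0 → 1.6): reflection off a higher-index medium gives a half-wave phase shift.
Bottom surface (1.6 → 2.61): reflection off a higher-index medium gives a half-wave phase shift.
The two reflections carry the same phase change, so no net offset.
With no net inversion, destructive interference in reflection requires 2 n t = (m + ½) λ.
λ = 2 n t / (m + ½) = 1514 / (m + ½) nm.
m=1: 1009 nm (IR); m=2: 605 nm (visible); m=3: 432 nm (visible); m=4: 336 nm (UV).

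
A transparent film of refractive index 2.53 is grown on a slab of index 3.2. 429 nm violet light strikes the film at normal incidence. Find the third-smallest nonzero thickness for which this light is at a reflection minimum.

212 nm

Top surface (1.0 → 2.53): reflection off a higher-index medium gives a half-wave phase shift.
Ray reflecting at the bottom interface goes from n = 2.53 toward n = 3.2: a half-wave phase shift.
Zero or two π shifts → no net half-wave offset.
For dark reflection here: 2 n t = (m + ½) λ.
The third-smallest nonzero thickness corresponds to m = 2: t = (m + ½) λ / (2 n) = 2.50 × 429 / (2 × 2.53) = 212 nm.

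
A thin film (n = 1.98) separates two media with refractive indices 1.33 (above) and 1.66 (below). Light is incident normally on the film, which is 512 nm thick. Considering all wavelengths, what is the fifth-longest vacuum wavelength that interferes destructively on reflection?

At the upper boundary (n = 1.33 to n = 1.98) the reflected ray undergoes a half-wave phase shift.
At the lower boundary (n = 1.98 to n = 1.66) the reflected ray undergoes no phase shift.
Net: one phase inversion between the two reflected rays.
With one net inversion, destructive interference in reflection requires 2 n t = m λ.
λ = 2 n t / m. The fifth-longest wavelength is m = 5: λ = 2 × 1.98 × 512 / 5.00 = 406 nm.

406 nm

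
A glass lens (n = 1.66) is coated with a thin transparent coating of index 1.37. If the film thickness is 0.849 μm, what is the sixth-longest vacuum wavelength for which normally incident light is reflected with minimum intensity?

At the upper boundary (n = 1.0 to n = 1.37) the reflected ray undergoes a half-wave phase shift.
Ray reflecting at the bottom interface goes from n = 1.37 toward n = 1.66: a half-wave phase shift.
Zero or two π shifts → no net half-wave offset.
With no net inversion, destructive interference in reflection requires 2 n t = (m + ½) λ.
λ = 2 n t / (m + ½). The sixth-longest wavelength is m = 5: λ = 2 × 1.37 × 849 / 5.50 = 423 nm.

423 nm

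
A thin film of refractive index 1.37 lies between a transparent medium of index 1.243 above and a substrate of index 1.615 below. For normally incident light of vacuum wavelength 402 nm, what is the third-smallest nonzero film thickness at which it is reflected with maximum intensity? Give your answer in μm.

Top surface (1.243 → 1.37): reflection off a higher-index medium gives a half-wave phase shift.
Ray reflecting at the bottom interface goes from n = 1.37 toward n = 1.615: a half-wave phase shift.
Net: no relative phase inversion (both shifts match).
So the condition for constructive reflection is 2 n t = m λ.
The third-smallest nonzero thickness corresponds to m = 3: t = m λ / (2 n) = 3.00 × 402 / (2 × 1.37) = 440 nm.

0.440 μm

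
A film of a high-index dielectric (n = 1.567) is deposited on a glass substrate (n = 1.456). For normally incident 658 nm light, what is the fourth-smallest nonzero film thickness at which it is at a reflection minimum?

At the upper boundary (n = 1.0 to n = 1.567) the reflected ray undergoes a half-wave phase shift.
Ray reflecting at the bottom interface goes from n = 1.567 toward n = 1.456: no phase shift.
The two reflections differ by half a wavelength.
For weak reflection here: 2 n t = m λ.
The fourth-smallest nonzero thickness corresponds to m = 4: t = m λ / (2 n) = 4.00 × 658 / (2 × 1.567) = 840 nm.

840 nm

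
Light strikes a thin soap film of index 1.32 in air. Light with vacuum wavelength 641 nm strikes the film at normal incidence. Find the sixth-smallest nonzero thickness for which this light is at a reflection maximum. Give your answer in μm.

Top surface (1.0 → 1.32): reflection off a higher-index medium gives a half-wave phase shift.
Ray reflecting at the bottom interface goes from n = 1.32 toward n = 1.0: no phase shift.
Net: one phase inversion between the two reflected rays.
With one net inversion, constructive interference in reflection requires 2 n t = (m + ½) λ.
The sixth-smallest nonzero thickness corresponds to m = 5: t = (m + ½) λ / (2 n) = 5.50 × 641 / (2 × 1.32) = 1335 nm.

1.34 μm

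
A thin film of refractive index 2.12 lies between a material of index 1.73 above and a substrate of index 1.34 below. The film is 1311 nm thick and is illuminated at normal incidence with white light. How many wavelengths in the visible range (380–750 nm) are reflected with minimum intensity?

7

At the upper boundary (n = 1.73 to n = 2.12) the reflected ray undergoes a half-wave phase shift.
At the lower boundary (n = 2.12 to n = 1.34) the reflected ray undergoes no phase shift.
The two reflections differ by half a wavelength.
So the condition for destructive reflection is 2 n t = m λ.
λ = 2 n t / m = 5559 / m nm.
m=7: 794 nm (IR); m=8: 695 nm (visible); m=9: 618 nm (visible); m=10: 556 nm (visible); m=11: 505 nm (visible); m=12: 463 nm (visible); m=13: 428 nm (visible); m=14: 397 nm (visible); m=15: 371 nm (UV).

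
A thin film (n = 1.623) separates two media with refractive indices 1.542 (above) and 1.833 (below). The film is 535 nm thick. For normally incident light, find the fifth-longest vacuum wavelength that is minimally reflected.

At the upper boundary (n = 1.542 to n = 1.623) the reflected ray undergoes a half-wave phase shift.
Bottom surface (1.623 → 1.833): reflection off a higher-index medium gives a half-wave phase shift.
The two reflections carry the same phase change, so no net offset.
With no net inversion, destructive interference in reflection requires 2 n t = (m + ½) λ.
λ = 2 n t / (m + ½). The fifth-longest wavelength is m = 4: λ = 2 × 1.623 × 535 / 4.50 = 386 nm.

386 nm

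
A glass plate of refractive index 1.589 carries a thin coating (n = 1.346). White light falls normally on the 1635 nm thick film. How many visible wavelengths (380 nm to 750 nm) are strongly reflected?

Top surface (1.0 → 1.346): reflection off a higher-index medium gives a half-wave phase shift.
Bottom surface (1.346 → 1.589): reflection off a higher-index medium gives a half-wave phase shift.
Net: no relative phase inversion (both shifts match).
With no net inversion, constructive interference in reflection requires 2 n t = m λ.
λ = 2 n t / m = 4401 / m nm.
m=5: 880 nm (IR); m=6: 734 nm (visible); m=7: 629 nm (visible); m=8: 550 nm (visible); m=9: 489 nm (visible); m=10: 440 nm (visible); m=11: 400 nm (visible); m=12: 367 nm (UV).

6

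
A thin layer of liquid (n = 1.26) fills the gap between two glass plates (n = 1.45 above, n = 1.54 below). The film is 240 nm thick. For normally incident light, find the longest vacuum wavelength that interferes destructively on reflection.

Ray reflecting at the top interface goes from n = 1.45 toward n = 1.26: no phase shift.
Bottom surface (1.26 → 1.54): reflection off a higher-index medium gives a half-wave phase shift.
Exactly one π shift → a net half-wave offset.
So the condition for destructive reflection is 2 n t = m λ.
λ = 2 n t / m. The longest wavelength is m = 1: λ = 2 × 1.26 × 240 / 1.00 = 605 nm.

605 nm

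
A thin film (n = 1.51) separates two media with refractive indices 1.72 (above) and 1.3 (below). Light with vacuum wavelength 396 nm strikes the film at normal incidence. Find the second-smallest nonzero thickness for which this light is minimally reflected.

197 nm

Top surface (1.72 → 1.51): reflection off a lower-index medium gives no phase shift.
Bottom surface (1.51 → 1.3): reflection off a lower-index medium gives no phase shift.
The two reflections carry the same phase change, so no net offset.
So the condition for destructive reflection is 2 n t = (m + ½) λ.
The second-smallest nonzero thickness corresponds to m = 1: t = (m + ½) λ / (2 n) = 1.50 × 396 / (2 × 1.51) = 197 nm.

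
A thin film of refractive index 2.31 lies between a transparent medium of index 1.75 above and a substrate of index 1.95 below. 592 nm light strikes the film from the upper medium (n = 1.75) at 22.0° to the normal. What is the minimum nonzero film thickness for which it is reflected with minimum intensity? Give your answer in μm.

0.134 μm

At the upper boundary (n = 1.75 to n = 2.31) the reflected ray undergoes a half-wave phase shift.
Ray reflecting at the bottom interface goes from n = 2.31 toward n = 1.95: no phase shift.
Net: one phase inversion between the two reflected rays.
For dark reflection here: 2 n t cos θ_r = m λ.
Snell's law: 1.75 sin 22.0° = 2.31 sin θ_r → sin θ_r = 0.284, cos θ_r = 0.959.
Minimum nonzero at m = 1: t = λ / (2 n cos θ_r) = 592 / (2 × 2.31 × 0.959) = 134 nm.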